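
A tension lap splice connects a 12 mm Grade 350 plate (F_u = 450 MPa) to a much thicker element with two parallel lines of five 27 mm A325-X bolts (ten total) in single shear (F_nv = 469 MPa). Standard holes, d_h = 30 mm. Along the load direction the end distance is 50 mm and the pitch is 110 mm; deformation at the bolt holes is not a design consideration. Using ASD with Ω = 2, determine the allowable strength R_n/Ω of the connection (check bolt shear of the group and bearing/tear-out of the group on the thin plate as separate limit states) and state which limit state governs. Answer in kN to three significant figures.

1340 kN (bolt shear governs)

Bolt shear: A_b = π·27²/4 = 572.6 mm²; R_n = 469 × 572.6 × 10 × 1 / 1000 = 2685 kN → 2685 / 2 = 1340 kN.
Bearing (1.5 l_c t F_u ≤ 3.0 d t F_u): upper limit = 3.0·27·12·450 / 1000 = 437.4 kN.
  Edge l_c = 50 − 30/2 = 35 → r_n = 283.5 kN; interior l_c = 110 − 30 = 80 → r_n = 437.4 kN.
  R_n,bearing = 2·283.5 + 8·437.4 = 4066 kN → 4066 / 2 = 2030 kN.
Bolt shear governs: 1340 kN.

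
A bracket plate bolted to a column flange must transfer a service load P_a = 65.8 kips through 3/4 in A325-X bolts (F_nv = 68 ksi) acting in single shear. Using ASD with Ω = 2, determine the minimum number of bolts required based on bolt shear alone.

A_b = π·0.75²/4 = 0.4418 in².
Per-bolt allowable strength R_n/Ω = 68 × 0.4418 × 1 / 2 = 15.02 kips.
n ≥ 65.8 / 15.02 = 4.381 → use 5 bolts.

5 bolts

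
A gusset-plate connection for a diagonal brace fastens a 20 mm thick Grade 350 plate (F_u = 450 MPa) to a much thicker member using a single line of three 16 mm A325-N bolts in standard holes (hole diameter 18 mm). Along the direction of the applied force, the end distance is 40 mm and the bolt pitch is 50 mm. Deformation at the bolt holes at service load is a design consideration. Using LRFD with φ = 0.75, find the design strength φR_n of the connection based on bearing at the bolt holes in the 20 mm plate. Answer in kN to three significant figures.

770 kN

Per bolt r_n = 1.2 l_c t F_u ≤ 2.4 d t F_u; upper limit = 2.4 × 16 × 20 × 450 / 1000 = 345.6 kN.
Edge bolt: l_c = 40 − 18/2 = 31 mm → 1.2 × 31 × 20 × 450 / 1000 = 334.8 → r_n = 334.8 kN.
Interior bolts: l_c = 50 − 18 = 32 mm → 1.2 × 32 × 20 × 450 / 1000 = 345.6 → r_n = 345.6 kN.
R_n = 1 × 334.8 + 2 × 345.6 = 1026 kN.
Design strength φR_n = 0.75 × 1026 = 770 kN.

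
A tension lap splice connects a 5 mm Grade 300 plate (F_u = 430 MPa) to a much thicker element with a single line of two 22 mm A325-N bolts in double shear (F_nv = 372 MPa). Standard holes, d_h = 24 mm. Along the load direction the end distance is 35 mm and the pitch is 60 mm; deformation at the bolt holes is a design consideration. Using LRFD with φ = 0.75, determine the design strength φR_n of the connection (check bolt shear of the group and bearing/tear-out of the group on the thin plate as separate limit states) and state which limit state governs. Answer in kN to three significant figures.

Bolt shear: A_b = π·22²/4 = 380.1 mm²; R_n = 372 × 380.1 × 2 × 2 / 1000 = 565.6 kN → 0.75 × 565.6 = 424 kN.
Bearing (1.2 l_c t F_u ≤ 2.4 d t F_u): upper limit = 2.4·22·5·430 / 1000 = 113.5 kN.
  Edge l_c = 35 − 24/2 = 23 → r_n = 59.34 kN; interior l_c = 60 − 24 = 36 → r_n = 92.88 kN.
  R_n,bearing = 1·59.34 + 1·92.88 = 152.2 kN → 0.75 × 152.2 = 114 kN.
Bearing governs: 114 kN.

114 kN (bearing governs)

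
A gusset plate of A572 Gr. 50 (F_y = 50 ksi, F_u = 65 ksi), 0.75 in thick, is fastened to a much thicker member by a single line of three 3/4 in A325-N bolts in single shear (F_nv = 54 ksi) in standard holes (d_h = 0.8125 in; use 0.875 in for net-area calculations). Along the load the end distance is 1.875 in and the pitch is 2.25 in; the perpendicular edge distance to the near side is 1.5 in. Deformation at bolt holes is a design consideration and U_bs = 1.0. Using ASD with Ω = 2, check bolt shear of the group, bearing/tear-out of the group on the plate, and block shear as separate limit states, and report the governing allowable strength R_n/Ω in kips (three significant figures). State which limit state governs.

35.8 kips (bolt shear governs)

Bolt shear: A_b = π·0.75²/4 = 0.4418 in²; R_n = 54 × 0.4418 × 3 × 1 = 71.57 kips → 71.57 / 2 = 35.8 kips.
Bearing: edge l_c = 1.469, r_n = 85.92 kips; interior l_c = 1.438, r_n = 84.09 kips; R_n = 85.92 + 2·84.09 = 254.1 kips → 127 kips.
Block shear: A_gv = 4.781, A_nv = 3.141, A_nt = 0.7969 in²; R_n = min(0.6F_uA_nv, 0.6F_yA_gv) + U_bs·F_u·A_nt = 174.3 kips → 87.1 kips.
Bolt shear governs: 35.8 kips.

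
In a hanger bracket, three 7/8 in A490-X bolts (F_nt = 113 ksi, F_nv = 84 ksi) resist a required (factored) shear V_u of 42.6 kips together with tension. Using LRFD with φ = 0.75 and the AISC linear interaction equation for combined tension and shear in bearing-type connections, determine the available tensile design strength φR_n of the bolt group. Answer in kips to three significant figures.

A_b = π·0.875²/4 = 0.6013 in²; f_rv = 42.6 / (3 × 0.6013) = 23.61 ksi.
F'_nt = 1.3 F_nt − (F_nt / φF_nv) f_rv = 1.3·113 − (113/(0.75·84))·23.61 = 104.5 ksi, capped at F_nt → F'_nt = 104.5 ksi.
R_n = F'_nt · A_b · n = 104.5 × 0.6013 × 3 = 188.6 kips.
Design strength φR_n = 0.75 × 188.6 = 141 kips.

141 kips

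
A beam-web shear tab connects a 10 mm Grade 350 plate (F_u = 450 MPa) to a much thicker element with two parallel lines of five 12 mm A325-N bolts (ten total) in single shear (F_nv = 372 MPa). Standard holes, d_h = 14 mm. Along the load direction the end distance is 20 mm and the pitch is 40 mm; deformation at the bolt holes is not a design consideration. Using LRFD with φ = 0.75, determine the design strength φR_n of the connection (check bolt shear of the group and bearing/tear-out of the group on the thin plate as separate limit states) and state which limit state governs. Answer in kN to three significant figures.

316 kN (bolt shear governs)

Bolt shear: A_b = π·12²/4 = 113.1 mm²; R_n = 372 × 113.1 × 10 × 1 / 1000 = 420.7 kN → 0.75 × 420.7 = 316 kN.
Bearing (1.5 l_c t F_u ≤ 3.0 d t F_u): upper limit = 3.0·12·10·450 / 1000 = 162 kN.
  Edge l_c = 20 − 14/2 = 13 → r_n = 87.75 kN; interior l_c = 40 − 14 = 26 → r_n = 162 kN.
  R_n,bearing = 2·87.75 + 8·162 = 1472 kN → 0.75 × 1472 = 1100 kN.
Bolt shear governs: 316 kN.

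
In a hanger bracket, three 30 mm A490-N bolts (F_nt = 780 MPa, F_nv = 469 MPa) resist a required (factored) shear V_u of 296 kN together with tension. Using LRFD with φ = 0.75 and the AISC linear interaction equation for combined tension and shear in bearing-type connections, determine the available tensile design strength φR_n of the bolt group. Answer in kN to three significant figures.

1120 kN

A_b = π·30²/4 = 706.9 mm²; f_rv = 296 × 1000 / (3 × 706.9) = 139.6 MPa.
F'_nt = 1.3 F_nt − (F_nt / φF_nv) f_rv = 1.3·780 − (780/(0.75·469))·139.6 = 704.5 MPa, capped at F_nt → F'_nt = 704.5 MPa.
R_n = F'_nt · A_b · n = 704.5 × 706.9 × 3 / 1000 = 1494 kN.
Design strength φR_n = 0.75 × 1494 = 1120 kN.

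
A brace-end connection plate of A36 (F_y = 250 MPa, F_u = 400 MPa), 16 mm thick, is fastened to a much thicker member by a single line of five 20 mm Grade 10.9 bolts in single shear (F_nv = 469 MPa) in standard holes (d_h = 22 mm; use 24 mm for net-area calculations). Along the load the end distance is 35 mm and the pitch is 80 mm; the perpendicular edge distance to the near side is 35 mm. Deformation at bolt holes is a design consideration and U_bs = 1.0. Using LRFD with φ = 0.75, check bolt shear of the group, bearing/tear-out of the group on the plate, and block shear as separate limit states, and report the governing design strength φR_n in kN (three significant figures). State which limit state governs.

553 kN (bolt shear governs)

Bolt shear: A_b = π·20²/4 = 314.2 mm²; R_n = 469 × 314.2 × 5 × 1 / 1000 = 736.7 kN → 0.75 × 736.7 = 553 kN.
Bearing: edge l_c = 24, r_n = 184.3 kN; interior l_c = 58, r_n = 307.2 kN; R_n = 184.3 + 4·307.2 = 1413 kN → 1060 kN.
Block shear: A_gv = 5680, A_nv = 3952, A_nt = 368 mm²; R_n = min(0.6F_uA_nv, 0.6F_yA_gv) + U_bs·F_u·A_nt = 999.2 kN → 749 kN.
Bolt shear governs: 553 kN.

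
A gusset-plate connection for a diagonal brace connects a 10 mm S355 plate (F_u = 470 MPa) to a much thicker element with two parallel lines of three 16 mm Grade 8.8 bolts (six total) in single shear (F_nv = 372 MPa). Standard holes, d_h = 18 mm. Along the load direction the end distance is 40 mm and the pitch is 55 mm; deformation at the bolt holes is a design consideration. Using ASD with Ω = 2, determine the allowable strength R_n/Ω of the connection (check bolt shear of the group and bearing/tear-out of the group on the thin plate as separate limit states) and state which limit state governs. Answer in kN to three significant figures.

224 kN (bolt shear governs)

Bolt shear: A_b = π·16²/4 = 201.1 mm²; R_n = 372 × 201.1 × 6 × 1 / 1000 = 448.8 kN → 448.8 / 2 = 224 kN.
Bearing (1.2 l_c t F_u ≤ 2.4 d t F_u): upper limit = 2.4·16·10·470 / 1000 = 180.5 kN.
  Edge l_c = 40 − 18/2 = 31 → r_n = 174.8 kN; interior l_c = 55 − 18 = 37 → r_n = 180.5 kN.
  R_n,bearing = 2·174.8 + 4·180.5 = 1072 kN → 1072 / 2 = 536 kN.
Bolt shear governs: 224 kN.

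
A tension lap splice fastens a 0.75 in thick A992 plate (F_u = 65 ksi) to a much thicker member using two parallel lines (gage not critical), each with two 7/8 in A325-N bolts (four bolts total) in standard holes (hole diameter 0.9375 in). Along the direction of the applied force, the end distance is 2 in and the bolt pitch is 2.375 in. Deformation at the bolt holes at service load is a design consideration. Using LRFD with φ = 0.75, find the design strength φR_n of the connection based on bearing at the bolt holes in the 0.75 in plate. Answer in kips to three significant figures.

261 kips

Per bolt r_n = 1.2 l_c t F_u ≤ 2.4 d t F_u; upper limit = 2.4 × 0.875 × 0.75 × 65 = 102.4 kips.
Edge bolt: l_c = 2 − 0.9375/2 = 1.531 in → 1.2 × 1.531 × 0.75 × 65 = 89.58 → r_n = 89.58 kips.
Interior bolts: l_c = 2.375 − 0.9375 = 1.438 in → 1.2 × 1.438 × 0.75 × 65 = 84.09 → r_n = 84.09 kips.
R_n = 2 × 89.58 + 2 × 84.09 = 347.3 kips.
Design strength φR_n = 0.75 × 347.3 = 261 kips.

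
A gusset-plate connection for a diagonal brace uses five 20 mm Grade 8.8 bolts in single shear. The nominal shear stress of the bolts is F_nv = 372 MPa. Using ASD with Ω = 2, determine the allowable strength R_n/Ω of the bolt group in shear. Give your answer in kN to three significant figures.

292 kN

A_b = π × 20² / 4 = 314.2 mm².
R_n = F_nv · A_b · n · n_s = 372 × 314.2 × 5 × 1 / 1000 = 584.3 kN.
Allowable strength R_n/Ω = 584.3 / 2 = 292 kN.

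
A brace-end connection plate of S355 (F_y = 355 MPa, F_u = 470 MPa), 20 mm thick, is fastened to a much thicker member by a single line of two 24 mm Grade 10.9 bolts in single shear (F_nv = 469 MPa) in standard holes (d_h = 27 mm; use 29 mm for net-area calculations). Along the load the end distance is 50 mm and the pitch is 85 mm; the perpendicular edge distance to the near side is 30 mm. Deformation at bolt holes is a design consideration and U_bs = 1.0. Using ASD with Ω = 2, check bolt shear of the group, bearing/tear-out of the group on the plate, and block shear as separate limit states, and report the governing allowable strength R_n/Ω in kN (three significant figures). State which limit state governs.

212 kN (bolt shear governs)

Bolt shear: A_b = π·24²/4 = 452.4 mm²; R_n = 469 × 452.4 × 2 × 1 / 1000 = 424.3 kN → 424.3 / 2 = 212 kN.
Bearing: edge l_c = 36.5, r_n = 411.7 kN; interior l_c = 58, r_n = 541.4 kN; R_n = 411.7 + 1·541.4 = 953.2 kN → 477 kN.
Block shear: A_gv = 2700, A_nv = 1830, A_nt = 310 mm²; R_n = min(0.6F_uA_nv, 0.6F_yA_gv) + U_bs·F_u·A_nt = 661.8 kN → 331 kN.
Bolt shear governs: 212 kN.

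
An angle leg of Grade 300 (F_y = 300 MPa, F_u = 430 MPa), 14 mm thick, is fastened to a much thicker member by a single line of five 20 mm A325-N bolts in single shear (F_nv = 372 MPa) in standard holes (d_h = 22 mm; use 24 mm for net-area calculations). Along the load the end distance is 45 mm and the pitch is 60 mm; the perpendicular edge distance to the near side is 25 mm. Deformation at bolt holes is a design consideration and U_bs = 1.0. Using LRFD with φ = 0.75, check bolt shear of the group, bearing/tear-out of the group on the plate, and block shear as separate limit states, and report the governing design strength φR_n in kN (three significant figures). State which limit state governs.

Bolt shear: A_b = π·20²/4 = 314.2 mm²; R_n = 372 × 314.2 × 5 × 1 / 1000 = 584.3 kN → 0.75 × 584.3 = 438 kN.
Bearing: edge l_c = 34, r_n = 245.6 kN; interior l_c = 38, r_n = 274.5 kN; R_n = 245.6 + 4·274.5 = 1344 kN → 1010 kN.
Block shear: A_gv = 3990, A_nv = 2478, A_nt = 182 mm²; R_n = min(0.6F_uA_nv, 0.6F_yA_gv) + U_bs·F_u·A_nt = 717.6 kN → 538 kN.
Bolt shear governs: 438 kN.

438 kN (bolt shear governs)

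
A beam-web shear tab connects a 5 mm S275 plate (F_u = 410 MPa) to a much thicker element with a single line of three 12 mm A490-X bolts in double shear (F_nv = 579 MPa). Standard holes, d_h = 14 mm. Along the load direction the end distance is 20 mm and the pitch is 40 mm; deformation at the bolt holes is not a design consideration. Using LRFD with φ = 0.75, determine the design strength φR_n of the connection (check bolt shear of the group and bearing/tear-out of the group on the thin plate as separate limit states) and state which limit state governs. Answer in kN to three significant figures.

141 kN (bearing governs)

Bolt shear: A_b = π·12²/4 = 113.1 mm²; R_n = 579 × 113.1 × 3 × 2 / 1000 = 392.9 kN → 0.75 × 392.9 = 295 kN.
Bearing (1.5 l_c t F_u ≤ 3.0 d t F_u): upper limit = 3.0·12·5·410 / 1000 = 73.8 kN.
  Edge l_c = 20 − 14/2 = 13 → r_n = 39.98 kN; interior l_c = 40 − 14 = 26 → r_n = 73.8 kN.
  R_n,bearing = 1·39.98 + 2·73.8 = 187.6 kN → 0.75 × 187.6 = 141 kN.
Bearing governs: 141 kN.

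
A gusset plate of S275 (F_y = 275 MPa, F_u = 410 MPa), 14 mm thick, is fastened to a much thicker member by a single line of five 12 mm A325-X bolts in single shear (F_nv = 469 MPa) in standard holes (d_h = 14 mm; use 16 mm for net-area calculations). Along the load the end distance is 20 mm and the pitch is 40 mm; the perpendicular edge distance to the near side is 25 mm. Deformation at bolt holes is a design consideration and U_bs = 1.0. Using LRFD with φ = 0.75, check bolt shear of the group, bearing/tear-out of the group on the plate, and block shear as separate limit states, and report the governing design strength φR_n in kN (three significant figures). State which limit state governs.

Bolt shear: A_b = π·12²/4 = 113.1 mm²; R_n = 469 × 113.1 × 5 × 1 / 1000 = 265.2 kN → 0.75 × 265.2 = 199 kN.
Bearing: edge l_c = 13, r_n = 89.54 kN; interior l_c = 26, r_n = 165.3 kN; R_n = 89.54 + 4·165.3 = 750.8 kN → 563 kN.
Block shear: A_gv = 2520, A_nv = 1512, A_nt = 238 mm²; R_n = min(0.6F_uA_nv, 0.6F_yA_gv) + U_bs·F_u·A_nt = 469.5 kN → 352 kN.
Bolt shear governs: 199 kN.

199 kN (bolt shear governs)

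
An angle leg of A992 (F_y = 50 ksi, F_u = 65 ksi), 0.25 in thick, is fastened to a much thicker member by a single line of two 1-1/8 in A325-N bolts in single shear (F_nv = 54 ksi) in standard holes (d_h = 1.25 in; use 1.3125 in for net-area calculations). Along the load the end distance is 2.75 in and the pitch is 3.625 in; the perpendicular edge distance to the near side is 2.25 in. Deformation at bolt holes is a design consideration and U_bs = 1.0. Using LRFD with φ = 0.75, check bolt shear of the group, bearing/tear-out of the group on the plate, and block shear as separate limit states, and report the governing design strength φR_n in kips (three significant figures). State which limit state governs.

51.6 kips (block shear governs)

Bolt shear: A_b = π·1.125²/4 = 0.994 in²; R_n = 54 × 0.994 × 2 × 1 = 107.4 kips → 0.75 × 107.4 = 80.5 kips.
Bearing: edge l_c = 2.125, r_n = 41.44 kips; interior l_c = 2.375, r_n = 43.87 kips; R_n = 41.44 + 1·43.87 = 85.31 kips → 64 kips.
Block shear: A_gv = 1.594, A_nv = 1.102, A_nt = 0.3984 in²; R_n = min(0.6F_uA_nv, 0.6F_yA_gv) + U_bs·F_u·A_nt = 68.86 kips → 51.6 kips.
Block shear governs: 51.6 kips.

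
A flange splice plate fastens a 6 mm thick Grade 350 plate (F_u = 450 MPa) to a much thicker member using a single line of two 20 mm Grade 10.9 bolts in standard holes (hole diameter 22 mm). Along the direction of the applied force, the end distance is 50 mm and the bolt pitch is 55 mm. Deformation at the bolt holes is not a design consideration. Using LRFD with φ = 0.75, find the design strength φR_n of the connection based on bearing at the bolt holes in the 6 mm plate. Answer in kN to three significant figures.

Per bolt r_n = 1.5 l_c t F_u ≤ 3.0 d t F_u; upper limit = 3.0 × 20 × 6 × 450 / 1000 = 162 kN.
Edge bolt: l_c = 50 − 22/2 = 39 mm → 1.5 × 39 × 6 × 450 / 1000 = 158 → r_n = 158 kN.
Interior bolts: l_c = 55 − 22 = 33 mm → 1.5 × 33 × 6 × 450 / 1000 = 133.7 → r_n = 133.7 kN.
R_n = 1 × 158 + 1 × 133.7 = 291.6 kN.
Design strength φR_n = 0.75 × 291.6 = 219 kN.

219 kN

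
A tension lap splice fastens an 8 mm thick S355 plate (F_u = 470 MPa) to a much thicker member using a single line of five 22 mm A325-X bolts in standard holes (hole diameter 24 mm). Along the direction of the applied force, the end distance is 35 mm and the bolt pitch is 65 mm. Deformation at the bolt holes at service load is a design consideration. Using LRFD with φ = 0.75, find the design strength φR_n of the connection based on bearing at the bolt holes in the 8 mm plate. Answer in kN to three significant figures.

633 kN

Per bolt r_n = 1.2 l_c t F_u ≤ 2.4 d t F_u; upper limit = 2.4 × 22 × 8 × 470 / 1000 = 198.5 kN.
Edge bolt: l_c = 35 − 24/2 = 23 mm → 1.2 × 23 × 8 × 470 / 1000 = 103.8 → r_n = 103.8 kN.
Interior bolts: l_c = 65 − 24 = 41 mm → 1.2 × 41 × 8 × 470 / 1000 = 185 → r_n = 185 kN.
R_n = 1 × 103.8 + 4 × 185 = 843.7 kN.
Design strength φR_n = 0.75 × 843.7 = 633 kN.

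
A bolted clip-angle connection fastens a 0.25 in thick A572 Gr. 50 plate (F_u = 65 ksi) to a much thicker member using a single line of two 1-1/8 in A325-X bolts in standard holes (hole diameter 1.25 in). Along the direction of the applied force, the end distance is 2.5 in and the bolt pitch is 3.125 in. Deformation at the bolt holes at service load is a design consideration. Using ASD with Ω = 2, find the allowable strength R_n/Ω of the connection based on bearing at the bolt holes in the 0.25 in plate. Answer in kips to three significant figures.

Per bolt r_n = 1.2 l_c t F_u ≤ 2.4 d t F_u; upper limit = 2.4 × 1.125 × 0.25 × 65 = 43.87 kips.
Edge bolt: l_c = 2.5 − 1.25/2 = 1.875 in → 1.2 × 1.875 × 0.25 × 65 = 36.56 → r_n = 36.56 kips.
Interior bolts: l_c = 3.125 − 1.25 = 1.875 in → 1.2 × 1.875 × 0.25 × 65 = 36.56 → r_n = 36.56 kips.
R_n = 1 × 36.56 + 1 × 36.56 = 73.12 kips.
Allowable strength R_n/Ω = 73.12 / 2 = 36.6 kips.

36.6 kips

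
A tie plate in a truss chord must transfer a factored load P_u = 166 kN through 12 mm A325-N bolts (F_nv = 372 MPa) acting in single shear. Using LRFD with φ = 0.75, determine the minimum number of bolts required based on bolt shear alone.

A_b = π·12²/4 = 113.1 mm².
Per-bolt design strength φR_n = 0.75 × 372 × 113.1 × 1 / 1000 = 31.55 kN.
n ≥ 166 / 31.55 = 5.261 → use 6 bolts.

6 bolts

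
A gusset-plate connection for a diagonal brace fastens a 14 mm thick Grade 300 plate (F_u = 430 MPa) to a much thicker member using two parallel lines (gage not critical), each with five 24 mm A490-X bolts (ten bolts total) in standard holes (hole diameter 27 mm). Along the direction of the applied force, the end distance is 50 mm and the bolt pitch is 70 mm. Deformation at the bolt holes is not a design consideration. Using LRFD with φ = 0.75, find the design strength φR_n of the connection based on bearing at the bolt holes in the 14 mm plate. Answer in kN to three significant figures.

Per bolt r_n = 1.5 l_c t F_u ≤ 3.0 d t F_u; upper limit = 3.0 × 24 × 14 × 430 / 1000 = 433.4 kN.
Edge bolt: l_c = 50 − 27/2 = 36.5 mm → 1.5 × 36.5 × 14 × 430 / 1000 = 329.6 → r_n = 329.6 kN.
Interior bolts: l_c = 70 − 27 = 43 mm → 1.5 × 43 × 14 × 430 / 1000 = 388.3 → r_n = 388.3 kN.
R_n = 2 × 329.6 + 8 × 388.3 = 3766 kN.
Design strength φR_n = 0.75 × 3766 = 2820 kN.

2820 kN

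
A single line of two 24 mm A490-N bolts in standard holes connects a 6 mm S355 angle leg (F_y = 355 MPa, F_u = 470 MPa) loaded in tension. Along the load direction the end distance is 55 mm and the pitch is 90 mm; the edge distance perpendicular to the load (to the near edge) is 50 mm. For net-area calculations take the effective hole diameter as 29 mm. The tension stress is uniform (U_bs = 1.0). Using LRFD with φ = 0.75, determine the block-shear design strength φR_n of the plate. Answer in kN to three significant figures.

Shear plane L_v = 55 + 1·90 = 145 mm; A_gv = 145 × 6 = 870 mm².
A_nv = (145 − 1.5·29) × 6 = 609 mm².
A_nt = (50 − 0.5·29) × 6 = 213 mm².
0.6 F_u A_nv = 171.7 kN; 0.6 F_y A_gv = 185.3 kN → shear rupture governs the shear term.
R_n = 171.7 + 1.0 × 470 × 213 / 1000 = 271.8 kN.
Design strength φR_n = 0.75 × 271.8 = 204 kN.

204 kN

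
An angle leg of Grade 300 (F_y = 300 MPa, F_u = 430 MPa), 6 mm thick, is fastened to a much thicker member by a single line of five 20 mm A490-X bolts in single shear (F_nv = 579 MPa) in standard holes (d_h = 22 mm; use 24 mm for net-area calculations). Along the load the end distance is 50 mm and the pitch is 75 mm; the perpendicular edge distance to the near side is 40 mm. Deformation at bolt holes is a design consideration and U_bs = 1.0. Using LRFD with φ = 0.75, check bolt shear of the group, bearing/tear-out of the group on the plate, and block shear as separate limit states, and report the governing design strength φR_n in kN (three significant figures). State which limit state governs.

335 kN (block shear governs)

Bolt shear: A_b = π·20²/4 = 314.2 mm²; R_n = 579 × 314.2 × 5 × 1 / 1000 = 909.5 kN → 0.75 × 909.5 = 682 kN.
Bearing: edge l_c = 39, r_n = 120.7 kN; interior l_c = 53, r_n = 123.8 kN; R_n = 120.7 + 4·123.8 = 616.1 kN → 462 kN.
Block shear: A_gv = 2100, A_nv = 1452, A_nt = 168 mm²; R_n = min(0.6F_uA_nv, 0.6F_yA_gv) + U_bs·F_u·A_nt = 446.9 kN → 335 kN.
Block shear governs: 335 kN.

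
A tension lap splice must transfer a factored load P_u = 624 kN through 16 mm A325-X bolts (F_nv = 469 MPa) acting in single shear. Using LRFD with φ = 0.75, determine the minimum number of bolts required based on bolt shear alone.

9 bolts

A_b = π·16²/4 = 201.1 mm².
Per-bolt design strength φR_n = 0.75 × 469 × 201.1 × 1 / 1000 = 70.72 kN.
n ≥ 624 / 70.72 = 8.823 → use 9 bolts.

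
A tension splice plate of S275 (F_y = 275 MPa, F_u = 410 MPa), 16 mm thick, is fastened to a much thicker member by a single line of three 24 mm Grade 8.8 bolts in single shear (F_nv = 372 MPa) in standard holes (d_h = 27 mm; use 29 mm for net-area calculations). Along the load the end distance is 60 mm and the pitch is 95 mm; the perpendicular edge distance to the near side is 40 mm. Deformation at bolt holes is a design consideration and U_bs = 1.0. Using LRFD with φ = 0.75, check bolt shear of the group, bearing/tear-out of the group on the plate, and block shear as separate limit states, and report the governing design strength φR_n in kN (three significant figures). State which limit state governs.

379 kN (bolt shear governs)

Bolt shear: A_b = π·24²/4 = 452.4 mm²; R_n = 372 × 452.4 × 3 × 1 / 1000 = 504.9 kN → 0.75 × 504.9 = 379 kN.
Bearing: edge l_c = 46.5, r_n = 366 kN; interior l_c = 68, r_n = 377.9 kN; R_n = 366 + 2·377.9 = 1122 kN → 841 kN.
Block shear: A_gv = 4000, A_nv = 2840, A_nt = 408 mm²; R_n = min(0.6F_uA_nv, 0.6F_yA_gv) + U_bs·F_u·A_nt = 827.3 kN → 620 kN.
Bolt shear governs: 379 kN.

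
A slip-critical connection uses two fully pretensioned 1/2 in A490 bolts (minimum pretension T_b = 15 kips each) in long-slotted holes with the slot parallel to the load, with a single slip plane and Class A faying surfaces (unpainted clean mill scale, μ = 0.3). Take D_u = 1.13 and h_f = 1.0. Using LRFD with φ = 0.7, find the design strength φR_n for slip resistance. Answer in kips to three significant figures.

7.12 kips

R_n = μ · D_u · h_f · T_b · n_s · n_b = 0.3 × 1.13 × 1.0 × 15 × 1 × 2 = 10.17 kips.
Design strength φR_n = 0.7 × 10.17 = 7.12 kips.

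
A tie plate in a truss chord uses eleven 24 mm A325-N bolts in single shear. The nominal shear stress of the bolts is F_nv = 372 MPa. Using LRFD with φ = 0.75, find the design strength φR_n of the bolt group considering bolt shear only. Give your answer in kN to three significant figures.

A_b = π × 24² / 4 = 452.4 mm².
R_n = F_nv · A_b · n · n_s = 372 × 452.4 × 11 × 1 / 1000 = 1851 kN.
Design strength φR_n = 0.75 × 1851 = 1390 kN.

1390 kN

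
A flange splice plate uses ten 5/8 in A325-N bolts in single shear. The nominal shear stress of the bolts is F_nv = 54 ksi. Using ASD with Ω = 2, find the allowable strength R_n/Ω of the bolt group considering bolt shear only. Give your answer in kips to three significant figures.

A_b = π × 0.625² / 4 = 0.3068 in².
R_n = F_nv · A_b · n · n_s = 54 × 0.3068 × 10 × 1 = 165.7 kips.
Allowable strength R_n/Ω = 165.7 / 2 = 82.8 kips.

82.8 kips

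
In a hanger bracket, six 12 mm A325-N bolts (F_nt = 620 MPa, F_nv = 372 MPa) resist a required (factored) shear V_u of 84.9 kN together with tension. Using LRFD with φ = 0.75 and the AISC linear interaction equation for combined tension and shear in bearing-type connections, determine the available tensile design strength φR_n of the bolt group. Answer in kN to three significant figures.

A_b = π·12²/4 = 113.1 mm²; f_rv = 84.9 × 1000 / (6 × 113.1) = 125.1 MPa.
F'_nt = 1.3 F_nt − (F_nt / φF_nv) f_rv = 1.3·620 − (620/(0.75·372))·125.1 = 528 MPa, capped at F_nt → F'_nt = 528 MPa.
R_n = F'_nt · A_b · n = 528 × 113.1 × 6 / 1000 = 358.3 kN.
Design strength φR_n = 0.75 × 358.3 = 269 kN.

269 kN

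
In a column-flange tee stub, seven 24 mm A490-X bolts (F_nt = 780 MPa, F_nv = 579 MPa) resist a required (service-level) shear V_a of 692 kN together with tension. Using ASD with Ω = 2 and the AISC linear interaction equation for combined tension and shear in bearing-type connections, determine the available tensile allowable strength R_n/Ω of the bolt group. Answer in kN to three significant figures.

673 kN

A_b = π·24²/4 = 452.4 mm²; f_rv = 692 × 1000 / (7 × 452.4) = 218.5 MPa.
F'_nt = 1.3 F_nt − (Ω F_nt / F_nv) f_rv = 1.3·780 − (2·780/579)·218.5 = 425.2 MPa, capped at F_nt → F'_nt = 425.2 MPa.
R_n = F'_nt · A_b · n = 425.2 × 452.4 × 7 / 1000 = 1347 kN.
Allowable strength R_n/Ω = 1347 / 2 = 673 kN.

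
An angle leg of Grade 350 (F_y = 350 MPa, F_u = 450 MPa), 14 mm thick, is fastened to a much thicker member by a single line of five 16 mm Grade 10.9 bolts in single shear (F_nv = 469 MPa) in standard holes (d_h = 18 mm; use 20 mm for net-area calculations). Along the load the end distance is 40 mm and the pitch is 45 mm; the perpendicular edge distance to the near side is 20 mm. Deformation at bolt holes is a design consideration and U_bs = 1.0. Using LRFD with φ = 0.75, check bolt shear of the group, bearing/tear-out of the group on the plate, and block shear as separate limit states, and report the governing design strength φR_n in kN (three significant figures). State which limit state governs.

354 kN (bolt shear governs)

Bolt shear: A_b = π·16²/4 = 201.1 mm²; R_n = 469 × 201.1 × 5 × 1 / 1000 = 471.5 kN → 0.75 × 471.5 = 354 kN.
Bearing: edge l_c = 31, r_n = 234.4 kN; interior l_c = 27, r_n = 204.1 kN; R_n = 234.4 + 4·204.1 = 1051 kN → 788 kN.
Block shear: A_gv = 3080, A_nv = 1820, A_nt = 140 mm²; R_n = min(0.6F_uA_nv, 0.6F_yA_gv) + U_bs·F_u·A_nt = 554.4 kN → 416 kN.
Bolt shear governs: 354 kN.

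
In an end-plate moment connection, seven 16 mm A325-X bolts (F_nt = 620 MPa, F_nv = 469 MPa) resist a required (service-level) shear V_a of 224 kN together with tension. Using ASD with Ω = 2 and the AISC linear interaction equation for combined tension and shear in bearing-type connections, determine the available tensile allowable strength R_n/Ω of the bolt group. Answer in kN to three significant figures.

A_b = π·16²/4 = 201.1 mm²; f_rv = 224 × 1000 / (7 × 201.1) = 159.2 MPa.
F'_nt = 1.3 F_nt − (Ω F_nt / F_nv) f_rv = 1.3·620 − (2·620/469)·159.2 = 385.2 MPa, capped at F_nt → F'_nt = 385.2 MPa.
R_n = F'_nt · A_b · n = 385.2 × 201.1 × 7 / 1000 = 542.2 kN.
Allowable strength R_n/Ω = 542.2 / 2 = 271 kN.

271 kN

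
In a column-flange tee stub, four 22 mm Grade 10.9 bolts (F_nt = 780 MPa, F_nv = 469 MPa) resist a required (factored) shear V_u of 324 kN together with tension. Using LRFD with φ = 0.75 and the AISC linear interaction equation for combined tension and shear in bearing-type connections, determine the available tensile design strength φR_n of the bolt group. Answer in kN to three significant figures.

A_b = π·22²/4 = 380.1 mm²; f_rv = 324 × 1000 / (4 × 380.1) = 213.1 MPa.
F'_nt = 1.3 F_nt − (F_nt / φF_nv) f_rv = 1.3·780 − (780/(0.75·469))·213.1 = 541.5 MPa, capped at F_nt → F'_nt = 541.5 MPa.
R_n = F'_nt · A_b · n = 541.5 × 380.1 × 4 / 1000 = 823.4 kN.
Design strength φR_n = 0.75 × 823.4 = 618 kN.

618 kN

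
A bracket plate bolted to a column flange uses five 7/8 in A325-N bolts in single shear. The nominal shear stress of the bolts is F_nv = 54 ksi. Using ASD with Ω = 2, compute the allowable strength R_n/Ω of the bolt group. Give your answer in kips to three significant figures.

81.2 kips

A_b = π × 0.875² / 4 = 0.6013 in².
R_n = F_nv · A_b · n · n_s = 54 × 0.6013 × 5 × 1 = 162.4 kips.
Allowable strength R_n/Ω = 162.4 / 2 = 81.2 kips.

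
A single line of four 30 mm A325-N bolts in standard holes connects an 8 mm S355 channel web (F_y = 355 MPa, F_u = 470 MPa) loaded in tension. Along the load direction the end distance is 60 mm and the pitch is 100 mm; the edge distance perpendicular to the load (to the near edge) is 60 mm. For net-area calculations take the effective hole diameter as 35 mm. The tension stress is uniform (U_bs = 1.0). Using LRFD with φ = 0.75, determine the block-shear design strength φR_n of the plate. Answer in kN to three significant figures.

Shear plane L_v = 60 + 3·100 = 360 mm; A_gv = 360 × 8 = 2880 mm².
A_nv = (360 − 3.5·35) × 8 = 1900 mm².
A_nt = (60 − 0.5·35) × 8 = 340 mm².
0.6 F_u A_nv = 535.8 kN; 0.6 F_y A_gv = 613.4 kN → shear rupture governs the shear term.
R_n = 535.8 + 1.0 × 470 × 340 / 1000 = 695.6 kN.
Design strength φR_n = 0.75 × 695.6 = 522 kN.

522 kN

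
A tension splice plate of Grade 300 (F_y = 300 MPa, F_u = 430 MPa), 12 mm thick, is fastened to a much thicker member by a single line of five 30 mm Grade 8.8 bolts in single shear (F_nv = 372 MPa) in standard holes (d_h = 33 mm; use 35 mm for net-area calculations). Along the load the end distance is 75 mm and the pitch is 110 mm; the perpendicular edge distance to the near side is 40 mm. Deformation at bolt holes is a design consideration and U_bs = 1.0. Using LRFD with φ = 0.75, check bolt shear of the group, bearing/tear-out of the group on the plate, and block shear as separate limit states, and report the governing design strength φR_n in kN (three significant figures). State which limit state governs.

917 kN (block shear governs)

Bolt shear: A_b = π·30²/4 = 706.9 mm²; R_n = 372 × 706.9 × 5 × 1 / 1000 = 1315 kN → 0.75 × 1315 = 986 kN.
Bearing: edge l_c = 58.5, r_n = 362.2 kN; interior l_c = 77, r_n = 371.5 kN; R_n = 362.2 + 4·371.5 = 1848 kN → 1390 kN.
Block shear: A_gv = 6180, A_nv = 4290, A_nt = 270 mm²; R_n = min(0.6F_uA_nv, 0.6F_yA_gv) + U_bs·F_u·A_nt = 1223 kN → 917 kN.
Block shear governs: 917 kN.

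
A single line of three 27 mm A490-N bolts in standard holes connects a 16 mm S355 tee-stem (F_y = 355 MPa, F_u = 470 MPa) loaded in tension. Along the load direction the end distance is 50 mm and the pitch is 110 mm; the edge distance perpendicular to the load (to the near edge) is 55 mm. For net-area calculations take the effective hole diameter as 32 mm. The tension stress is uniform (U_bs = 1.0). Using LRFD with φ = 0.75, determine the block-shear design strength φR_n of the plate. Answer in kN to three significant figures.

863 kN

Shear plane L_v = 50 + 2·110 = 270 mm; A_gv = 270 × 16 = 4320 mm².
A_nv = (270 − 2.5·32) × 16 = 3040 mm².
A_nt = (55 − 0.5·32) × 16 = 624 mm².
0.6 F_u A_nv = 857.3 kN; 0.6 F_y A_gv = 920.2 kN → shear rupture governs the shear term.
R_n = 857.3 + 1.0 × 470 × 624 / 1000 = 1151 kN.
Design strength φR_n = 0.75 × 1151 = 863 kN.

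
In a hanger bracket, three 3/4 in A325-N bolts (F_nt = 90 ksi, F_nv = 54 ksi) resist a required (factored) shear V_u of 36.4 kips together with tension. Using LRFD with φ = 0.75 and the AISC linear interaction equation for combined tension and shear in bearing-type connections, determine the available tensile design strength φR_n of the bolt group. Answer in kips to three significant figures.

55.6 kips

A_b = π·0.75²/4 = 0.4418 in²; f_rv = 36.4 / (3 × 0.4418) = 27.46 ksi.
F'_nt = 1.3 F_nt − (F_nt / φF_nv) f_rv = 1.3·90 − (90/(0.75·54))·27.46 = 55.97 ksi, capped at F_nt → F'_nt = 55.97 ksi.
R_n = F'_nt · A_b · n = 55.97 × 0.4418 × 3 = 74.18 kips.
Design strength φR_n = 0.75 × 74.18 = 55.6 kips.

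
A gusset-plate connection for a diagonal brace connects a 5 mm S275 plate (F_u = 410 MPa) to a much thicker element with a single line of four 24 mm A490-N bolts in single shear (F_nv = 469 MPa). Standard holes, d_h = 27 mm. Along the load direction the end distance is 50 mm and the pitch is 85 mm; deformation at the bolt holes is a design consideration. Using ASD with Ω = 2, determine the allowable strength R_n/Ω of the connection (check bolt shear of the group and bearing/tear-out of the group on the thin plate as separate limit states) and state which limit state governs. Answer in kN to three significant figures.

Bolt shear: A_b = π·24²/4 = 452.4 mm²; R_n = 469 × 452.4 × 4 × 1 / 1000 = 848.7 kN → 848.7 / 2 = 424 kN.
Bearing (1.2 l_c t F_u ≤ 2.4 d t F_u): upper limit = 2.4·24·5·410 / 1000 = 118.1 kN.
  Edge l_c = 50 − 27/2 = 36.5 → r_n = 89.79 kN; interior l_c = 85 − 27 = 58 → r_n = 118.1 kN.
  R_n,bearing = 1·89.79 + 3·118.1 = 444 kN → 444 / 2 = 222 kN.
Bearing governs: 222 kN.

222 kN (bearing governs)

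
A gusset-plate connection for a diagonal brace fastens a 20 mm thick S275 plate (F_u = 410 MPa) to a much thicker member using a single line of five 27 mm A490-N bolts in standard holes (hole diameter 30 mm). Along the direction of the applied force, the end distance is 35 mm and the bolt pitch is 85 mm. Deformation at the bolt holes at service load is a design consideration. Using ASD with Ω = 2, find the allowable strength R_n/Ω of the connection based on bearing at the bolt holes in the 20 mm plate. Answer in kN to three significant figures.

1160 kN

Per bolt r_n = 1.2 l_c t F_u ≤ 2.4 d t F_u; upper limit = 2.4 × 27 × 20 × 410 / 1000 = 531.4 kN.
Edge bolt: l_c = 35 − 30/2 = 20 mm → 1.2 × 20 × 20 × 410 / 1000 = 196.8 → r_n = 196.8 kN.
Interior bolts: l_c = 85 − 30 = 55 mm → 1.2 × 55 × 20 × 410 / 1000 = 541.2 → r_n = 531.4 kN.
R_n = 1 × 196.8 + 4 × 531.4 = 2322 kN.
Allowable strength R_n/Ω = 2322 / 2 = 1160 kN.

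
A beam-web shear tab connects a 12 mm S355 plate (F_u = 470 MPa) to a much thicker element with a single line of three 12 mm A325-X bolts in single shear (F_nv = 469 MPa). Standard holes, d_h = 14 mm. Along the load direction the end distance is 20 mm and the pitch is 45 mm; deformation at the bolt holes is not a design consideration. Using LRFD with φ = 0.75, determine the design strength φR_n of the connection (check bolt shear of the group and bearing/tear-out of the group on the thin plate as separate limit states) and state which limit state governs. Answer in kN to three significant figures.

119 kN (bolt shear governs)

Bolt shear: A_b = π·12²/4 = 113.1 mm²; R_n = 469 × 113.1 × 3 × 1 / 1000 = 159.1 kN → 0.75 × 159.1 = 119 kN.
Bearing (1.5 l_c t F_u ≤ 3.0 d t F_u): upper limit = 3.0·12·12·470 / 1000 = 203 kN.
  Edge l_c = 20 − 14/2 = 13 → r_n = 110 kN; interior l_c = 45 − 14 = 31 → r_n = 203 kN.
  R_n,bearing = 1·110 + 2·203 = 516.1 kN → 0.75 × 516.1 = 387 kN.
Bolt shear governs: 119 kN.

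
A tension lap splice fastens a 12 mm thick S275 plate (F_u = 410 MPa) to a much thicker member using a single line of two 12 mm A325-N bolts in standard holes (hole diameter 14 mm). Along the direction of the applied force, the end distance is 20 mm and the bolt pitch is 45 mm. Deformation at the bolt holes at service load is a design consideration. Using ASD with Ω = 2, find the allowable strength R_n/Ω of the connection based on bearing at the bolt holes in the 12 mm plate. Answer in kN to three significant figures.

Per bolt r_n = 1.2 l_c t F_u ≤ 2.4 d t F_u; upper limit = 2.4 × 12 × 12 × 410 / 1000 = 141.7 kN.
Edge bolt: l_c = 20 − 14/2 = 13 mm → 1.2 × 13 × 12 × 410 / 1000 = 76.75 → r_n = 76.75 kN.
Interior bolts: l_c = 45 − 14 = 31 mm → 1.2 × 31 × 12 × 410 / 1000 = 183 → r_n = 141.7 kN.
R_n = 1 × 76.75 + 1 × 141.7 = 218.4 kN.
Allowable strength R_n/Ω = 218.4 / 2 = 109 kN.

109 kN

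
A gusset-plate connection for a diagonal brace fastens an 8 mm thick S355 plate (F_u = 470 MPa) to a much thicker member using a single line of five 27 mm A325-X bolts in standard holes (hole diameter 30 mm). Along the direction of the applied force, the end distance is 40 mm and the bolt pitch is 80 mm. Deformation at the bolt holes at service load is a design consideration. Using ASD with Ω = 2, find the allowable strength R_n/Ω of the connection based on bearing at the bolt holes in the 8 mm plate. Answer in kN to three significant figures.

508 kN

Per bolt r_n = 1.2 l_c t F_u ≤ 2.4 d t F_u; upper limit = 2.4 × 27 × 8 × 470 / 1000 = 243.6 kN.
Edge bolt: l_c = 40 − 30/2 = 25 mm → 1.2 × 25 × 8 × 470 / 1000 = 112.8 → r_n = 112.8 kN.
Interior bolts: l_c = 80 − 30 = 50 mm → 1.2 × 50 × 8 × 470 / 1000 = 225.6 → r_n = 225.6 kN.
R_n = 1 × 112.8 + 4 × 225.6 = 1015 kN.
Allowable strength R_n/Ω = 1015 / 2 = 508 kN.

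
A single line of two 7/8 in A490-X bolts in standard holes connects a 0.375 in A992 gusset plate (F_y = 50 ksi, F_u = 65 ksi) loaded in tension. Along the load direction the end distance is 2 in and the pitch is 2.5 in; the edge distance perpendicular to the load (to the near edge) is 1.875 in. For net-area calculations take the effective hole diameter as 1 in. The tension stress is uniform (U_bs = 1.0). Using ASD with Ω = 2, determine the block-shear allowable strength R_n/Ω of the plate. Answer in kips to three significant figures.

Shear plane L_v = 2 + 1·2.5 = 4.5 in; A_gv = 4.5 × 0.375 = 1.688 in².
A_nv = (4.5 − 1.5·1) × 0.375 = 1.125 in².
A_nt = (1.875 − 0.5·1) × 0.375 = 0.5156 in².
0.6 F_u A_nv = 43.88 kips; 0.6 F_y A_gv = 50.62 kips → shear rupture governs the shear term.
R_n = 43.88 + 1.0 × 65 × 0.5156 = 77.39 kips.
Allowable strength R_n/Ω = 77.39 / 2 = 38.7 kips.

38.7 kips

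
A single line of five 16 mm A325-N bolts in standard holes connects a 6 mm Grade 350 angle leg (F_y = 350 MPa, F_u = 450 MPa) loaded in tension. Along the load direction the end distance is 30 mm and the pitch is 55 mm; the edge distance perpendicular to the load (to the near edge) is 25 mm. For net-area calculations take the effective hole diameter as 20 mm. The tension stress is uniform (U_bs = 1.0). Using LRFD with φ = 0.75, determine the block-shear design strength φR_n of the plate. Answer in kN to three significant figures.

225 kN

Shear plane L_v = 30 + 4·55 = 250 mm; A_gv = 250 × 6 = 1500 mm².
A_nv = (250 − 4.5·20) × 6 = 960 mm².
A_nt = (25 − 0.5·20) × 6 = 90 mm².
0.6 F_u A_nv = 259.2 kN; 0.6 F_y A_gv = 315 kN → shear rupture governs the shear term.
R_n = 259.2 + 1.0 × 450 × 90 / 1000 = 299.7 kN.
Design strength φR_n = 0.75 × 299.7 = 225 kN.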